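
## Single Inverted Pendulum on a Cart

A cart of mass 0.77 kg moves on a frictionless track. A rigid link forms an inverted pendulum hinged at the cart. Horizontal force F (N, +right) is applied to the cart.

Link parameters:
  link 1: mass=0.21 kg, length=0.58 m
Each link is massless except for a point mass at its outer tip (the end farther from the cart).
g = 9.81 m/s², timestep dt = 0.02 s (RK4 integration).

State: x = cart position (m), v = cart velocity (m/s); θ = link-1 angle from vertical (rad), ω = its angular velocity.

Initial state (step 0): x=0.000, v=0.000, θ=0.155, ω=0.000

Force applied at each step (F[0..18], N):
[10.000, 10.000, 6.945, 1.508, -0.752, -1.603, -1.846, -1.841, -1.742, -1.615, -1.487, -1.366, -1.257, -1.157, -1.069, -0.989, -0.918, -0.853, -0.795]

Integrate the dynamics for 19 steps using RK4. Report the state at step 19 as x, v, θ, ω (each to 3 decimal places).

apply F[0]=+10.000 → step 1: x=0.003, v=0.250, θ=0.151, ω=-0.374
apply F[1]=+10.000 → step 2: x=0.010, v=0.501, θ=0.140, ω=-0.753
apply F[2]=+6.945 → step 3: x=0.022, v=0.674, θ=0.122, ω=-1.004
apply F[3]=+1.508 → step 4: x=0.036, v=0.707, θ=0.102, ω=-1.023
apply F[4]=-0.752 → step 5: x=0.049, v=0.683, θ=0.082, ω=-0.951
apply F[5]=-1.603 → step 6: x=0.063, v=0.638, θ=0.064, ω=-0.848
apply F[6]=-1.846 → step 7: x=0.075, v=0.587, θ=0.049, ω=-0.741
apply F[7]=-1.841 → step 8: x=0.086, v=0.537, θ=0.035, ω=-0.641
apply F[8]=-1.742 → step 9: x=0.096, v=0.490, θ=0.023, ω=-0.551
apply F[9]=-1.615 → step 10: x=0.106, v=0.447, θ=0.013, ω=-0.471
apply F[10]=-1.487 → step 11: x=0.114, v=0.408, θ=0.004, ω=-0.401
apply F[11]=-1.366 → step 12: x=0.122, v=0.373, θ=-0.003, ω=-0.340
apply F[12]=-1.257 → step 13: x=0.129, v=0.341, θ=-0.010, ω=-0.287
apply F[13]=-1.157 → step 14: x=0.136, v=0.311, θ=-0.015, ω=-0.240
apply F[14]=-1.069 → step 15: x=0.142, v=0.284, θ=-0.019, ω=-0.200
apply F[15]=-0.989 → step 16: x=0.147, v=0.260, θ=-0.023, ω=-0.164
apply F[16]=-0.918 → step 17: x=0.152, v=0.237, θ=-0.026, ω=-0.134
apply F[17]=-0.853 → step 18: x=0.157, v=0.217, θ=-0.028, ω=-0.108
apply F[18]=-0.795 → step 19: x=0.161, v=0.198, θ=-0.030, ω=-0.085

Answer: x=0.161, v=0.198, θ=-0.030, ω=-0.085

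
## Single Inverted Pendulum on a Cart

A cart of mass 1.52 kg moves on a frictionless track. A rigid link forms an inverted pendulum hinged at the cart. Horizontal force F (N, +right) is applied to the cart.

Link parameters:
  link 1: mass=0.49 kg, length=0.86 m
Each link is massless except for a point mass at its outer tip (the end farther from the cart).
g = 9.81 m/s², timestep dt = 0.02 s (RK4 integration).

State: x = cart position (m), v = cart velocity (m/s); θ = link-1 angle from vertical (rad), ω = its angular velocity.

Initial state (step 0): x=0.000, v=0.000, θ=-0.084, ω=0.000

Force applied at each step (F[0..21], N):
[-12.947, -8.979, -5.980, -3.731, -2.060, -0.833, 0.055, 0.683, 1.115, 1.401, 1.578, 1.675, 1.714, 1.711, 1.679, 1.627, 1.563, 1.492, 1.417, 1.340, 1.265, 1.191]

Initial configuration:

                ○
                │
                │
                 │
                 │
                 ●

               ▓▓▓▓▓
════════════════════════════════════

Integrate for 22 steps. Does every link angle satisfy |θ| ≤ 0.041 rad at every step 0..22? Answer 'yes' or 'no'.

Answer: no

Derivation:
apply F[0]=-12.947 → step 1: x=-0.002, v=-0.165, θ=-0.082, ω=0.172
apply F[1]=-8.979 → step 2: x=-0.006, v=-0.278, θ=-0.078, ω=0.284
apply F[2]=-5.980 → step 3: x=-0.012, v=-0.352, θ=-0.071, ω=0.353
apply F[3]=-3.731 → step 4: x=-0.020, v=-0.396, θ=-0.064, ω=0.390
apply F[4]=-2.060 → step 5: x=-0.028, v=-0.420, θ=-0.056, ω=0.403
apply F[5]=-0.833 → step 6: x=-0.036, v=-0.427, θ=-0.048, ω=0.400
apply F[6]=+0.055 → step 7: x=-0.045, v=-0.424, θ=-0.040, ω=0.386
apply F[7]=+0.683 → step 8: x=-0.053, v=-0.413, θ=-0.033, ω=0.365
apply F[8]=+1.115 → step 9: x=-0.061, v=-0.396, θ=-0.026, ω=0.339
apply F[9]=+1.401 → step 10: x=-0.069, v=-0.376, θ=-0.019, ω=0.311
apply F[10]=+1.578 → step 11: x=-0.076, v=-0.355, θ=-0.013, ω=0.282
apply F[11]=+1.675 → step 12: x=-0.083, v=-0.332, θ=-0.008, ω=0.253
apply F[12]=+1.714 → step 13: x=-0.090, v=-0.309, θ=-0.003, ω=0.225
apply F[13]=+1.711 → step 14: x=-0.096, v=-0.286, θ=0.001, ω=0.199
apply F[14]=+1.679 → step 15: x=-0.101, v=-0.265, θ=0.005, ω=0.174
apply F[15]=+1.627 → step 16: x=-0.106, v=-0.244, θ=0.008, ω=0.151
apply F[16]=+1.563 → step 17: x=-0.111, v=-0.224, θ=0.011, ω=0.130
apply F[17]=+1.492 → step 18: x=-0.115, v=-0.205, θ=0.013, ω=0.111
apply F[18]=+1.417 → step 19: x=-0.119, v=-0.187, θ=0.015, ω=0.094
apply F[19]=+1.340 → step 20: x=-0.123, v=-0.170, θ=0.017, ω=0.078
apply F[20]=+1.265 → step 21: x=-0.126, v=-0.155, θ=0.019, ω=0.064
apply F[21]=+1.191 → step 22: x=-0.129, v=-0.140, θ=0.020, ω=0.052
Max |angle| over trajectory = 0.084 rad; bound = 0.041 → exceeded.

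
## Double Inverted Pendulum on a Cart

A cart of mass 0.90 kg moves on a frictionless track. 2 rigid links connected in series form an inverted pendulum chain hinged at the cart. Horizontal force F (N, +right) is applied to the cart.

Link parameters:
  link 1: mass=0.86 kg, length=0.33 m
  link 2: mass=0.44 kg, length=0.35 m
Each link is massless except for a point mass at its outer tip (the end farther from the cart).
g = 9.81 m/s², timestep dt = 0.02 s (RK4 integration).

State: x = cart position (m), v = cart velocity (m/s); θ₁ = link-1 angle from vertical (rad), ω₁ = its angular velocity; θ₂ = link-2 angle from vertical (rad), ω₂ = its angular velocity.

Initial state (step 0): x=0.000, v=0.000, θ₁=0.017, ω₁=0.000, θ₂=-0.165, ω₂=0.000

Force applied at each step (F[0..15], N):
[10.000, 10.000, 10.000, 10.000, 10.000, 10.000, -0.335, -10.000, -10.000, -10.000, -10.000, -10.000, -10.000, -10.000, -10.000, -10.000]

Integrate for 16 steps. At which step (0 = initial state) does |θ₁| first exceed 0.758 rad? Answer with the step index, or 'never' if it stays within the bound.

apply F[0]=+10.000 → step 1: x=0.002, v=0.218, θ₁=0.011, ω₁=-0.598, θ₂=-0.167, ω₂=-0.152
apply F[1]=+10.000 → step 2: x=0.009, v=0.439, θ₁=-0.007, ω₁=-1.218, θ₂=-0.171, ω₂=-0.290
apply F[2]=+10.000 → step 3: x=0.020, v=0.667, θ₁=-0.038, ω₁=-1.880, θ₂=-0.178, ω₂=-0.404
apply F[3]=+10.000 → step 4: x=0.035, v=0.901, θ₁=-0.083, ω₁=-2.597, θ₂=-0.187, ω₂=-0.483
apply F[4]=+10.000 → step 5: x=0.056, v=1.141, θ₁=-0.142, ω₁=-3.369, θ₂=-0.197, ω₂=-0.521
apply F[5]=+10.000 → step 6: x=0.081, v=1.377, θ₁=-0.218, ω₁=-4.176, θ₂=-0.208, ω₂=-0.529
apply F[6]=-0.335 → step 7: x=0.109, v=1.393, θ₁=-0.303, ω₁=-4.381, θ₂=-0.218, ω₂=-0.516
apply F[7]=-10.000 → step 8: x=0.135, v=1.229, θ₁=-0.388, ω₁=-4.138, θ₂=-0.228, ω₂=-0.453
apply F[8]=-10.000 → step 9: x=0.158, v=1.083, θ₁=-0.469, ω₁=-4.020, θ₂=-0.236, ω₂=-0.345
apply F[9]=-10.000 → step 10: x=0.178, v=0.950, θ₁=-0.550, ω₁=-4.007, θ₂=-0.241, ω₂=-0.200
apply F[10]=-10.000 → step 11: x=0.196, v=0.823, θ₁=-0.630, ω₁=-4.077, θ₂=-0.244, ω₂=-0.026
apply F[11]=-10.000 → step 12: x=0.211, v=0.698, θ₁=-0.713, ω₁=-4.214, θ₂=-0.242, ω₂=0.168
apply F[12]=-10.000 → step 13: x=0.224, v=0.570, θ₁=-0.799, ω₁=-4.404, θ₂=-0.237, ω₂=0.372
apply F[13]=-10.000 → step 14: x=0.234, v=0.436, θ₁=-0.890, ω₁=-4.637, θ₂=-0.227, ω₂=0.574
apply F[14]=-10.000 → step 15: x=0.241, v=0.292, θ₁=-0.985, ω₁=-4.906, θ₂=-0.214, ω₂=0.763
apply F[15]=-10.000 → step 16: x=0.246, v=0.134, θ₁=-1.086, ω₁=-5.209, θ₂=-0.197, ω₂=0.928
|θ₁| = 0.799 > 0.758 first at step 13.

Answer: 13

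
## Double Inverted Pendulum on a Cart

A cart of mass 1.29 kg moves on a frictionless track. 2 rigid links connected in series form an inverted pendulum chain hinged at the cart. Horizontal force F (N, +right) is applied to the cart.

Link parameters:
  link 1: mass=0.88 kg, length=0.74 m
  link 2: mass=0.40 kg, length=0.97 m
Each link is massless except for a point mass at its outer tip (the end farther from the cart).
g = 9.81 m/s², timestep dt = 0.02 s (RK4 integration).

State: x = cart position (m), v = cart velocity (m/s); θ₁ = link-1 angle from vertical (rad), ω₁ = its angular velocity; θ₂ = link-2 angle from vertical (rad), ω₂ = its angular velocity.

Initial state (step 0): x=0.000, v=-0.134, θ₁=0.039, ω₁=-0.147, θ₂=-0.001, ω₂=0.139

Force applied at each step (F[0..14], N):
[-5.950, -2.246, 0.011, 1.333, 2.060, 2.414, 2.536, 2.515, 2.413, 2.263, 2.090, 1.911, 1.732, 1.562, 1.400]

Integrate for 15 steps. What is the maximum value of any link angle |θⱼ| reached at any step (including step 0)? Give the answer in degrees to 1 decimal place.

apply F[0]=-5.950 → step 1: x=-0.004, v=-0.233, θ₁=0.038, ω₁=0.002, θ₂=0.002, ω₂=0.128
apply F[1]=-2.246 → step 2: x=-0.009, v=-0.276, θ₁=0.038, ω₁=0.073, θ₂=0.004, ω₂=0.118
apply F[2]=+0.011 → step 3: x=-0.014, v=-0.283, θ₁=0.040, ω₁=0.097, θ₂=0.006, ω₂=0.108
apply F[3]=+1.333 → step 4: x=-0.020, v=-0.270, θ₁=0.042, ω₁=0.095, θ₂=0.008, ω₂=0.098
apply F[4]=+2.060 → step 5: x=-0.025, v=-0.247, θ₁=0.044, ω₁=0.079, θ₂=0.010, ω₂=0.088
apply F[5]=+2.414 → step 6: x=-0.030, v=-0.218, θ₁=0.045, ω₁=0.056, θ₂=0.012, ω₂=0.079
apply F[6]=+2.536 → step 7: x=-0.034, v=-0.188, θ₁=0.046, ω₁=0.031, θ₂=0.013, ω₂=0.069
apply F[7]=+2.515 → step 8: x=-0.037, v=-0.158, θ₁=0.046, ω₁=0.006, θ₂=0.015, ω₂=0.059
apply F[8]=+2.413 → step 9: x=-0.040, v=-0.129, θ₁=0.046, ω₁=-0.016, θ₂=0.016, ω₂=0.050
apply F[9]=+2.263 → step 10: x=-0.042, v=-0.103, θ₁=0.046, ω₁=-0.036, θ₂=0.017, ω₂=0.042
apply F[10]=+2.090 → step 11: x=-0.044, v=-0.080, θ₁=0.045, ω₁=-0.052, θ₂=0.018, ω₂=0.033
apply F[11]=+1.911 → step 12: x=-0.046, v=-0.059, θ₁=0.044, ω₁=-0.066, θ₂=0.018, ω₂=0.025
apply F[12]=+1.732 → step 13: x=-0.047, v=-0.040, θ₁=0.042, ω₁=-0.076, θ₂=0.019, ω₂=0.018
apply F[13]=+1.562 → step 14: x=-0.047, v=-0.024, θ₁=0.041, ω₁=-0.084, θ₂=0.019, ω₂=0.012
apply F[14]=+1.400 → step 15: x=-0.048, v=-0.010, θ₁=0.039, ω₁=-0.090, θ₂=0.019, ω₂=0.005
Max |angle| over trajectory = 0.046 rad = 2.6°.

Answer: 2.6°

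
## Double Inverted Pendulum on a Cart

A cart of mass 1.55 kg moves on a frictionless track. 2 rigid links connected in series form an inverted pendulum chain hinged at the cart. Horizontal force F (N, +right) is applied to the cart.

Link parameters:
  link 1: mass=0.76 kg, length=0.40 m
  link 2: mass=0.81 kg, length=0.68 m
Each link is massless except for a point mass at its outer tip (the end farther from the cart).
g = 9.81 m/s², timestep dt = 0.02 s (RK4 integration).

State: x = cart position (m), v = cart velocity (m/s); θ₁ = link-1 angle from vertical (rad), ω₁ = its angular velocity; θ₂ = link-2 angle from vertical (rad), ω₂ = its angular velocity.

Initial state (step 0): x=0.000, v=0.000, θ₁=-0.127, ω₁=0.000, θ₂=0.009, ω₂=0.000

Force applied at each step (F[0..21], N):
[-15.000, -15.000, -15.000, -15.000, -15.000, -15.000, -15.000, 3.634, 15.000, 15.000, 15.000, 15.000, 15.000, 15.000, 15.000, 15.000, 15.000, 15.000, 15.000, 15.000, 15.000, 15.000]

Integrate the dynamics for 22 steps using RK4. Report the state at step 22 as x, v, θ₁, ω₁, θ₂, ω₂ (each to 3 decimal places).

apply F[0]=-15.000 → step 1: x=-0.002, v=-0.167, θ₁=-0.124, ω₁=0.276, θ₂=0.010, ω₂=0.087
apply F[1]=-15.000 → step 2: x=-0.007, v=-0.335, θ₁=-0.116, ω₁=0.562, θ₂=0.012, ω₂=0.170
apply F[2]=-15.000 → step 3: x=-0.015, v=-0.505, θ₁=-0.102, ω₁=0.866, θ₂=0.017, ω₂=0.247
apply F[3]=-15.000 → step 4: x=-0.027, v=-0.680, θ₁=-0.081, ω₁=1.198, θ₂=0.022, ω₂=0.315
apply F[4]=-15.000 → step 5: x=-0.042, v=-0.861, θ₁=-0.053, ω₁=1.568, θ₂=0.029, ω₂=0.369
apply F[5]=-15.000 → step 6: x=-0.061, v=-1.048, θ₁=-0.018, ω₁=1.985, θ₂=0.037, ω₂=0.406
apply F[6]=-15.000 → step 7: x=-0.084, v=-1.242, θ₁=0.026, ω₁=2.455, θ₂=0.045, ω₂=0.424
apply F[7]=+3.634 → step 8: x=-0.109, v=-1.203, θ₁=0.075, ω₁=2.383, θ₂=0.054, ω₂=0.423
apply F[8]=+15.000 → step 9: x=-0.131, v=-1.026, θ₁=0.118, ω₁=2.009, θ₂=0.062, ω₂=0.403
apply F[9]=+15.000 → step 10: x=-0.150, v=-0.859, θ₁=0.155, ω₁=1.697, θ₂=0.070, ω₂=0.362
apply F[10]=+15.000 → step 11: x=-0.165, v=-0.699, θ₁=0.187, ω₁=1.439, θ₂=0.076, ω₂=0.303
apply F[11]=+15.000 → step 12: x=-0.178, v=-0.547, θ₁=0.213, ω₁=1.229, θ₂=0.082, ω₂=0.228
apply F[12]=+15.000 → step 13: x=-0.187, v=-0.401, θ₁=0.236, ω₁=1.059, θ₂=0.085, ω₂=0.138
apply F[13]=+15.000 → step 14: x=-0.194, v=-0.259, θ₁=0.256, ω₁=0.924, θ₂=0.087, ω₂=0.036
apply F[14]=+15.000 → step 15: x=-0.198, v=-0.122, θ₁=0.273, ω₁=0.819, θ₂=0.087, ω₂=-0.077
apply F[15]=+15.000 → step 16: x=-0.199, v=0.012, θ₁=0.289, ω₁=0.741, θ₂=0.084, ω₂=-0.203
apply F[16]=+15.000 → step 17: x=-0.197, v=0.143, θ₁=0.303, ω₁=0.687, θ₂=0.079, ω₂=-0.339
apply F[17]=+15.000 → step 18: x=-0.193, v=0.272, θ₁=0.316, ω₁=0.655, θ₂=0.070, ω₂=-0.487
apply F[18]=+15.000 → step 19: x=-0.186, v=0.399, θ₁=0.329, ω₁=0.644, θ₂=0.059, ω₂=-0.647
apply F[19]=+15.000 → step 20: x=-0.177, v=0.525, θ₁=0.342, ω₁=0.651, θ₂=0.044, ω₂=-0.820
apply F[20]=+15.000 → step 21: x=-0.165, v=0.650, θ₁=0.355, ω₁=0.675, θ₂=0.026, ω₂=-1.005
apply F[21]=+15.000 → step 22: x=-0.151, v=0.775, θ₁=0.369, ω₁=0.713, θ₂=0.004, ω₂=-1.203

Answer: x=-0.151, v=0.775, θ₁=0.369, ω₁=0.713, θ₂=0.004, ω₂=-1.203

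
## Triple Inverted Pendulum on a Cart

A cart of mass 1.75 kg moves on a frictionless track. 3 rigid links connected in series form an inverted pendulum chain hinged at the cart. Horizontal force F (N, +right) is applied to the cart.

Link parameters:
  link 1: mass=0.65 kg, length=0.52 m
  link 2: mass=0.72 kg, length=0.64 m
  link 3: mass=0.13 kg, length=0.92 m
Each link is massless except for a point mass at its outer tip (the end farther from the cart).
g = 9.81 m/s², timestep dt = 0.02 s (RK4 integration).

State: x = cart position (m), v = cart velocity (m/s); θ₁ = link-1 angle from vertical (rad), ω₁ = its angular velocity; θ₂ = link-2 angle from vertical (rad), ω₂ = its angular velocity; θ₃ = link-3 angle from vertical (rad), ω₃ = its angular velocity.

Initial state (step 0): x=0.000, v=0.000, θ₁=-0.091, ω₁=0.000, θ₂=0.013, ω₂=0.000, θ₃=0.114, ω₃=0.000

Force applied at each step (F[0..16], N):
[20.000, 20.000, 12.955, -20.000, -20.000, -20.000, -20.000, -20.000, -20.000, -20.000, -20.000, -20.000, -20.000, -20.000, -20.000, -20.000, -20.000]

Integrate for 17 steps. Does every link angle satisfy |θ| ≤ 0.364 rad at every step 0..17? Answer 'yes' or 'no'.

apply F[0]=+20.000 → step 1: x=0.002, v=0.242, θ₁=-0.096, ω₁=-0.543, θ₂=0.014, ω₂=0.060, θ₃=0.114, ω₃=0.022
apply F[1]=+20.000 → step 2: x=0.010, v=0.485, θ₁=-0.113, ω₁=-1.093, θ₂=0.015, ω₂=0.123, θ₃=0.115, ω₃=0.042
apply F[2]=+12.955 → step 3: x=0.021, v=0.649, θ₁=-0.139, ω₁=-1.507, θ₂=0.019, ω₂=0.196, θ₃=0.116, ω₃=0.061
apply F[3]=-20.000 → step 4: x=0.032, v=0.446, θ₁=-0.166, ω₁=-1.263, θ₂=0.024, ω₂=0.314, θ₃=0.117, ω₃=0.085
apply F[4]=-20.000 → step 5: x=0.039, v=0.248, θ₁=-0.190, ω₁=-1.057, θ₂=0.031, ω₂=0.458, θ₃=0.119, ω₃=0.108
apply F[5]=-20.000 → step 6: x=0.042, v=0.054, θ₁=-0.209, ω₁=-0.881, θ₂=0.042, ω₂=0.625, θ₃=0.122, ω₃=0.129
apply F[6]=-20.000 → step 7: x=0.041, v=-0.137, θ₁=-0.225, ω₁=-0.732, θ₂=0.056, ω₂=0.814, θ₃=0.124, ω₃=0.147
apply F[7]=-20.000 → step 8: x=0.036, v=-0.326, θ₁=-0.238, ω₁=-0.603, θ₂=0.075, ω₂=1.023, θ₃=0.128, ω₃=0.162
apply F[8]=-20.000 → step 9: x=0.028, v=-0.513, θ₁=-0.249, ω₁=-0.489, θ₂=0.098, ω₂=1.251, θ₃=0.131, ω₃=0.172
apply F[9]=-20.000 → step 10: x=0.016, v=-0.701, θ₁=-0.258, ω₁=-0.385, θ₂=0.125, ω₂=1.495, θ₃=0.134, ω₃=0.176
apply F[10]=-20.000 → step 11: x=0.000, v=-0.889, θ₁=-0.265, ω₁=-0.284, θ₂=0.157, ω₂=1.753, θ₃=0.138, ω₃=0.176
apply F[11]=-20.000 → step 12: x=-0.020, v=-1.078, θ₁=-0.269, ω₁=-0.180, θ₂=0.195, ω₂=2.022, θ₃=0.141, ω₃=0.169
apply F[12]=-20.000 → step 13: x=-0.043, v=-1.270, θ₁=-0.272, ω₁=-0.066, θ₂=0.238, ω₂=2.300, θ₃=0.145, ω₃=0.158
apply F[13]=-20.000 → step 14: x=-0.070, v=-1.463, θ₁=-0.272, ω₁=0.067, θ₂=0.287, ω₂=2.582, θ₃=0.148, ω₃=0.144
apply F[14]=-20.000 → step 15: x=-0.102, v=-1.659, θ₁=-0.269, ω₁=0.225, θ₂=0.342, ω₂=2.865, θ₃=0.150, ω₃=0.128
apply F[15]=-20.000 → step 16: x=-0.137, v=-1.859, θ₁=-0.263, ω₁=0.417, θ₂=0.402, ω₂=3.143, θ₃=0.153, ω₃=0.113
apply F[16]=-20.000 → step 17: x=-0.176, v=-2.062, θ₁=-0.252, ω₁=0.651, θ₂=0.467, ω₂=3.413, θ₃=0.155, ω₃=0.103
Max |angle| over trajectory = 0.467 rad; bound = 0.364 → exceeded.

Answer: no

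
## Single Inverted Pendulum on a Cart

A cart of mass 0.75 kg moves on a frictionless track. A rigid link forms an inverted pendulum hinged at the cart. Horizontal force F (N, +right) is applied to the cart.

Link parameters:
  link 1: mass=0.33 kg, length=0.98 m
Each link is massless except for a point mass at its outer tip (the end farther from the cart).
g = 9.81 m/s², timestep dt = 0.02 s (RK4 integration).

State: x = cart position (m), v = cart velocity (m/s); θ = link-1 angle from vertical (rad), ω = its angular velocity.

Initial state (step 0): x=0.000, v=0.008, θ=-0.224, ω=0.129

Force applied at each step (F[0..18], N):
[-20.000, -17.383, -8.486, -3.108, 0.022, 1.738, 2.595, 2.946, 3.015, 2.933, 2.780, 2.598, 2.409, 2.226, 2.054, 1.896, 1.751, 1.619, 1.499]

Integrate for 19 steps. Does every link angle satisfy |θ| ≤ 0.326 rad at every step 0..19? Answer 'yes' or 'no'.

apply F[0]=-20.000 → step 1: x=-0.005, v=-0.496, θ=-0.217, ω=0.587
apply F[1]=-17.383 → step 2: x=-0.019, v=-0.935, θ=-0.201, ω=0.983
apply F[2]=-8.486 → step 3: x=-0.040, v=-1.144, θ=-0.180, ω=1.155
apply F[3]=-3.108 → step 4: x=-0.064, v=-1.214, θ=-0.156, ω=1.191
apply F[4]=+0.022 → step 5: x=-0.088, v=-1.203, θ=-0.133, ω=1.151
apply F[5]=+1.738 → step 6: x=-0.111, v=-1.148, θ=-0.111, ω=1.071
apply F[6]=+2.595 → step 7: x=-0.133, v=-1.071, θ=-0.090, ω=0.973
apply F[7]=+2.946 → step 8: x=-0.154, v=-0.986, θ=-0.072, ω=0.871
apply F[8]=+3.015 → step 9: x=-0.173, v=-0.901, θ=-0.055, ω=0.772
apply F[9]=+2.933 → step 10: x=-0.190, v=-0.819, θ=-0.041, ω=0.678
apply F[10]=+2.780 → step 11: x=-0.206, v=-0.742, θ=-0.028, ω=0.593
apply F[11]=+2.598 → step 12: x=-0.220, v=-0.671, θ=-0.017, ω=0.516
apply F[12]=+2.409 → step 13: x=-0.233, v=-0.606, θ=-0.007, ω=0.447
apply F[13]=+2.226 → step 14: x=-0.244, v=-0.546, θ=0.001, ω=0.385
apply F[14]=+2.054 → step 15: x=-0.254, v=-0.492, θ=0.008, ω=0.331
apply F[15]=+1.896 → step 16: x=-0.264, v=-0.442, θ=0.014, ω=0.282
apply F[16]=+1.751 → step 17: x=-0.272, v=-0.397, θ=0.019, ω=0.240
apply F[17]=+1.619 → step 18: x=-0.280, v=-0.355, θ=0.024, ω=0.202
apply F[18]=+1.499 → step 19: x=-0.286, v=-0.318, θ=0.027, ω=0.168
Max |angle| over trajectory = 0.224 rad; bound = 0.326 → within bound.

Answer: yes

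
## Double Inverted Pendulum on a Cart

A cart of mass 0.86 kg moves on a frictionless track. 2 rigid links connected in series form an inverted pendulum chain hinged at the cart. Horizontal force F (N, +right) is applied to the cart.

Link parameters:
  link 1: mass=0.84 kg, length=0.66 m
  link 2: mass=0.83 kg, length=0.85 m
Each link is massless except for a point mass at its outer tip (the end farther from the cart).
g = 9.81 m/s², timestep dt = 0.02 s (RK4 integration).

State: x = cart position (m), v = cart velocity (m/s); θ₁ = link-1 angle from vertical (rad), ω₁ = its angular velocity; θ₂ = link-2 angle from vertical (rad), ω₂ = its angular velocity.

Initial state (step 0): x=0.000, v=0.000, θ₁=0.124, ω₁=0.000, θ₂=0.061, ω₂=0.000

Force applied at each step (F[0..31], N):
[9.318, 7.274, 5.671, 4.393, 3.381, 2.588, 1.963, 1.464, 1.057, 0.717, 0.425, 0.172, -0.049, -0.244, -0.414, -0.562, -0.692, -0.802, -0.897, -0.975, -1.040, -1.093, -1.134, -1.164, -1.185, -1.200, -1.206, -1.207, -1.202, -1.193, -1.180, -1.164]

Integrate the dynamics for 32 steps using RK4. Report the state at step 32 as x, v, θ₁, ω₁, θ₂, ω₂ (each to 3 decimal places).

Answer: x=0.242, v=0.180, θ₁=-0.033, ω₁=-0.019, θ₂=-0.019, ω₂=-0.053

Derivation:
apply F[0]=+9.318 → step 1: x=0.002, v=0.166, θ₁=0.122, ω₁=-0.192, θ₂=0.061, ω₂=-0.031
apply F[1]=+7.274 → step 2: x=0.006, v=0.287, θ₁=0.117, ω₁=-0.320, θ₂=0.060, ω₂=-0.060
apply F[2]=+5.671 → step 3: x=0.013, v=0.374, θ₁=0.110, ω₁=-0.402, θ₂=0.058, ω₂=-0.086
apply F[3]=+4.393 → step 4: x=0.021, v=0.435, θ₁=0.101, ω₁=-0.449, θ₂=0.056, ω₂=-0.108
apply F[4]=+3.381 → step 5: x=0.030, v=0.477, θ₁=0.092, ω₁=-0.471, θ₂=0.054, ω₂=-0.127
apply F[5]=+2.588 → step 6: x=0.040, v=0.505, θ₁=0.083, ω₁=-0.476, θ₂=0.051, ω₂=-0.143
apply F[6]=+1.963 → step 7: x=0.050, v=0.521, θ₁=0.073, ω₁=-0.470, θ₂=0.048, ω₂=-0.156
apply F[7]=+1.464 → step 8: x=0.061, v=0.529, θ₁=0.064, ω₁=-0.456, θ₂=0.045, ω₂=-0.166
apply F[8]=+1.057 → step 9: x=0.071, v=0.532, θ₁=0.055, ω₁=-0.437, θ₂=0.042, ω₂=-0.173
apply F[9]=+0.717 → step 10: x=0.082, v=0.529, θ₁=0.047, ω₁=-0.415, θ₂=0.038, ω₂=-0.178
apply F[10]=+0.425 → step 11: x=0.092, v=0.523, θ₁=0.038, ω₁=-0.392, θ₂=0.035, ω₂=-0.181
apply F[11]=+0.172 → step 12: x=0.103, v=0.514, θ₁=0.031, ω₁=-0.367, θ₂=0.031, ω₂=-0.181
apply F[12]=-0.049 → step 13: x=0.113, v=0.503, θ₁=0.024, ω₁=-0.342, θ₂=0.027, ω₂=-0.181
apply F[13]=-0.244 → step 14: x=0.123, v=0.489, θ₁=0.017, ω₁=-0.317, θ₂=0.024, ω₂=-0.178
apply F[14]=-0.414 → step 15: x=0.132, v=0.474, θ₁=0.011, ω₁=-0.293, θ₂=0.020, ω₂=-0.175
apply F[15]=-0.562 → step 16: x=0.142, v=0.458, θ₁=0.006, ω₁=-0.269, θ₂=0.017, ω₂=-0.170
apply F[16]=-0.692 → step 17: x=0.151, v=0.441, θ₁=0.000, ω₁=-0.245, θ₂=0.013, ω₂=-0.165
apply F[17]=-0.802 → step 18: x=0.159, v=0.423, θ₁=-0.004, ω₁=-0.223, θ₂=0.010, ω₂=-0.158
apply F[18]=-0.897 → step 19: x=0.168, v=0.405, θ₁=-0.008, ω₁=-0.201, θ₂=0.007, ω₂=-0.151
apply F[19]=-0.975 → step 20: x=0.175, v=0.386, θ₁=-0.012, ω₁=-0.180, θ₂=0.004, ω₂=-0.144
apply F[20]=-1.040 → step 21: x=0.183, v=0.367, θ₁=-0.016, ω₁=-0.161, θ₂=0.001, ω₂=-0.136
apply F[21]=-1.093 → step 22: x=0.190, v=0.348, θ₁=-0.019, ω₁=-0.143, θ₂=-0.001, ω₂=-0.128
apply F[22]=-1.134 → step 23: x=0.197, v=0.329, θ₁=-0.021, ω₁=-0.125, θ₂=-0.004, ω₂=-0.120
apply F[23]=-1.164 → step 24: x=0.203, v=0.311, θ₁=-0.024, ω₁=-0.109, θ₂=-0.006, ω₂=-0.112
apply F[24]=-1.185 → step 25: x=0.209, v=0.293, θ₁=-0.026, ω₁=-0.094, θ₂=-0.008, ω₂=-0.104
apply F[25]=-1.200 → step 26: x=0.215, v=0.275, θ₁=-0.028, ω₁=-0.081, θ₂=-0.010, ω₂=-0.096
apply F[26]=-1.206 → step 27: x=0.220, v=0.258, θ₁=-0.029, ω₁=-0.068, θ₂=-0.012, ω₂=-0.088
apply F[27]=-1.207 → step 28: x=0.225, v=0.241, θ₁=-0.030, ω₁=-0.056, θ₂=-0.014, ω₂=-0.081
apply F[28]=-1.202 → step 29: x=0.230, v=0.225, θ₁=-0.031, ω₁=-0.045, θ₂=-0.015, ω₂=-0.073
apply F[29]=-1.193 → step 30: x=0.234, v=0.209, θ₁=-0.032, ω₁=-0.036, θ₂=-0.017, ω₂=-0.066
apply F[30]=-1.180 → step 31: x=0.238, v=0.194, θ₁=-0.033, ω₁=-0.027, θ₂=-0.018, ω₂=-0.059
apply F[31]=-1.164 → step 32: x=0.242, v=0.180, θ₁=-0.033, ω₁=-0.019, θ₂=-0.019, ω₂=-0.053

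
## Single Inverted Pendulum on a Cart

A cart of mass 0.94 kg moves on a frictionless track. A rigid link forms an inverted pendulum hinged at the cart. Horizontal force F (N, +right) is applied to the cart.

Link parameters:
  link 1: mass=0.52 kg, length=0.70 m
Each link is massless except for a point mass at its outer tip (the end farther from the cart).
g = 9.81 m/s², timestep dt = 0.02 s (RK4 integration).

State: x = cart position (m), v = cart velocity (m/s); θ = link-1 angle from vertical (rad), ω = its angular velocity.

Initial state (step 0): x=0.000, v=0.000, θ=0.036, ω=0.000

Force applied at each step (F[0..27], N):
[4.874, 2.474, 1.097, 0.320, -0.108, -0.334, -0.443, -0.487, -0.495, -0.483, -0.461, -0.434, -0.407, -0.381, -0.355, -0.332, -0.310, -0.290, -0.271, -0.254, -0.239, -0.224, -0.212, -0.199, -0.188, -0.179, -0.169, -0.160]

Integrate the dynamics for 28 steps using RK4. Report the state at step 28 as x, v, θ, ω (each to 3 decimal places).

Answer: x=0.047, v=0.018, θ=-0.008, ω=0.004

Derivation:
apply F[0]=+4.874 → step 1: x=0.001, v=0.100, θ=0.035, ω=-0.132
apply F[1]=+2.474 → step 2: x=0.003, v=0.149, θ=0.031, ω=-0.193
apply F[2]=+1.097 → step 3: x=0.007, v=0.169, θ=0.027, ω=-0.214
apply F[3]=+0.320 → step 4: x=0.010, v=0.173, θ=0.023, ω=-0.212
apply F[4]=-0.108 → step 5: x=0.013, v=0.168, θ=0.019, ω=-0.200
apply F[5]=-0.334 → step 6: x=0.017, v=0.160, θ=0.015, ω=-0.182
apply F[6]=-0.443 → step 7: x=0.020, v=0.149, θ=0.012, ω=-0.163
apply F[7]=-0.487 → step 8: x=0.023, v=0.137, θ=0.009, ω=-0.144
apply F[8]=-0.495 → step 9: x=0.025, v=0.126, θ=0.006, ω=-0.126
apply F[9]=-0.483 → step 10: x=0.028, v=0.115, θ=0.004, ω=-0.109
apply F[10]=-0.461 → step 11: x=0.030, v=0.105, θ=0.002, ω=-0.094
apply F[11]=-0.434 → step 12: x=0.032, v=0.096, θ=-0.000, ω=-0.080
apply F[12]=-0.407 → step 13: x=0.034, v=0.087, θ=-0.002, ω=-0.069
apply F[13]=-0.381 → step 14: x=0.035, v=0.079, θ=-0.003, ω=-0.058
apply F[14]=-0.355 → step 15: x=0.037, v=0.072, θ=-0.004, ω=-0.049
apply F[15]=-0.332 → step 16: x=0.038, v=0.066, θ=-0.005, ω=-0.041
apply F[16]=-0.310 → step 17: x=0.040, v=0.059, θ=-0.006, ω=-0.033
apply F[17]=-0.290 → step 18: x=0.041, v=0.054, θ=-0.006, ω=-0.027
apply F[18]=-0.271 → step 19: x=0.042, v=0.049, θ=-0.007, ω=-0.022
apply F[19]=-0.254 → step 20: x=0.043, v=0.044, θ=-0.007, ω=-0.017
apply F[20]=-0.239 → step 21: x=0.044, v=0.040, θ=-0.007, ω=-0.013
apply F[21]=-0.224 → step 22: x=0.044, v=0.036, θ=-0.008, ω=-0.009
apply F[22]=-0.212 → step 23: x=0.045, v=0.032, θ=-0.008, ω=-0.006
apply F[23]=-0.199 → step 24: x=0.046, v=0.029, θ=-0.008, ω=-0.004
apply F[24]=-0.188 → step 25: x=0.046, v=0.026, θ=-0.008, ω=-0.001
apply F[25]=-0.179 → step 26: x=0.047, v=0.023, θ=-0.008, ω=0.001
apply F[26]=-0.169 → step 27: x=0.047, v=0.020, θ=-0.008, ω=0.002
apply F[27]=-0.160 → step 28: x=0.047, v=0.018, θ=-0.008, ω=0.004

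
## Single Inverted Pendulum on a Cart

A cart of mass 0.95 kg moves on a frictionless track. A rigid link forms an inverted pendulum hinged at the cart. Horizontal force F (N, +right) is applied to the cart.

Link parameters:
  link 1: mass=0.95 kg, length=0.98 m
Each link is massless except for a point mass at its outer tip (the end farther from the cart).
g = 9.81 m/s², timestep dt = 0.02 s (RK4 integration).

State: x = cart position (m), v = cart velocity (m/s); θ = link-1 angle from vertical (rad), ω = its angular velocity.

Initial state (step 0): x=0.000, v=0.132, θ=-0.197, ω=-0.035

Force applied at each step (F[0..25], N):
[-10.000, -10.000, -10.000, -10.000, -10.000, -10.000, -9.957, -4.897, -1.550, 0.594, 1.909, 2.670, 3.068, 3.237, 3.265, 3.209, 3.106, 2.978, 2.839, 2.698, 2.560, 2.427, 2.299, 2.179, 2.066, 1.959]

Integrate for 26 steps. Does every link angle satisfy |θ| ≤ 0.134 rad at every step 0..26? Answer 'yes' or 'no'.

apply F[0]=-10.000 → step 1: x=0.001, v=-0.035, θ=-0.196, ω=0.092
apply F[1]=-10.000 → step 2: x=-0.001, v=-0.202, θ=-0.193, ω=0.221
apply F[2]=-10.000 → step 3: x=-0.007, v=-0.370, θ=-0.188, ω=0.352
apply F[3]=-10.000 → step 4: x=-0.016, v=-0.540, θ=-0.179, ω=0.486
apply F[4]=-10.000 → step 5: x=-0.029, v=-0.713, θ=-0.168, ω=0.625
apply F[5]=-10.000 → step 6: x=-0.045, v=-0.889, θ=-0.154, ω=0.770
apply F[6]=-9.957 → step 7: x=-0.064, v=-1.069, θ=-0.137, ω=0.923
apply F[7]=-4.897 → step 8: x=-0.086, v=-1.148, θ=-0.118, ω=0.977
apply F[8]=-1.550 → step 9: x=-0.110, v=-1.162, θ=-0.099, ω=0.969
apply F[9]=+0.594 → step 10: x=-0.133, v=-1.134, θ=-0.080, ω=0.923
apply F[10]=+1.909 → step 11: x=-0.155, v=-1.081, θ=-0.062, ω=0.855
apply F[11]=+2.670 → step 12: x=-0.176, v=-1.015, θ=-0.046, ω=0.777
apply F[12]=+3.068 → step 13: x=-0.195, v=-0.943, θ=-0.031, ω=0.696
apply F[13]=+3.237 → step 14: x=-0.213, v=-0.871, θ=-0.018, ω=0.617
apply F[14]=+3.265 → step 15: x=-0.230, v=-0.800, θ=-0.006, ω=0.543
apply F[15]=+3.209 → step 16: x=-0.245, v=-0.732, θ=0.004, ω=0.473
apply F[16]=+3.106 → step 17: x=-0.259, v=-0.668, θ=0.013, ω=0.410
apply F[17]=+2.978 → step 18: x=-0.272, v=-0.609, θ=0.020, ω=0.352
apply F[18]=+2.839 → step 19: x=-0.284, v=-0.553, θ=0.027, ω=0.301
apply F[19]=+2.698 → step 20: x=-0.294, v=-0.503, θ=0.032, ω=0.255
apply F[20]=+2.560 → step 21: x=-0.304, v=-0.455, θ=0.037, ω=0.214
apply F[21]=+2.427 → step 22: x=-0.313, v=-0.412, θ=0.041, ω=0.177
apply F[22]=+2.299 → step 23: x=-0.320, v=-0.372, θ=0.044, ω=0.145
apply F[23]=+2.179 → step 24: x=-0.327, v=-0.335, θ=0.047, ω=0.116
apply F[24]=+2.066 → step 25: x=-0.334, v=-0.301, θ=0.049, ω=0.091
apply F[25]=+1.959 → step 26: x=-0.340, v=-0.270, θ=0.050, ω=0.069
Max |angle| over trajectory = 0.197 rad; bound = 0.134 → exceeded.

Answer: no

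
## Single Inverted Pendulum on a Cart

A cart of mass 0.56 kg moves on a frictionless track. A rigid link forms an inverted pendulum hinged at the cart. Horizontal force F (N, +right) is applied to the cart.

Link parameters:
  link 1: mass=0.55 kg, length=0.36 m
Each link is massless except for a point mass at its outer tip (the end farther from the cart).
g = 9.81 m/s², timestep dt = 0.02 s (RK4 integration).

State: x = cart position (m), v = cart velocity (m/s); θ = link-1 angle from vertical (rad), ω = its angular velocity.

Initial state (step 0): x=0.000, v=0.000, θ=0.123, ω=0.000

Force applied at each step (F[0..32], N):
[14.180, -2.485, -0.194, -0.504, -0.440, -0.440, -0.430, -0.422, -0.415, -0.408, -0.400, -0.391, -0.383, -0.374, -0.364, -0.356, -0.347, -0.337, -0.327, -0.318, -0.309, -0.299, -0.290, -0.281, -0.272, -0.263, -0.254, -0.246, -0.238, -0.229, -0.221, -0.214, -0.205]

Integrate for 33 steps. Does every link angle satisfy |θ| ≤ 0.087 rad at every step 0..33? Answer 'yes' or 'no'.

Answer: no

Derivation:
apply F[0]=+14.180 → step 1: x=0.005, v=0.478, θ=0.111, ω=-1.253
apply F[1]=-2.485 → step 2: x=0.013, v=0.372, θ=0.089, ω=-0.906
apply F[2]=-0.194 → step 3: x=0.020, v=0.350, θ=0.072, ω=-0.802
apply F[3]=-0.504 → step 4: x=0.027, v=0.320, θ=0.057, ω=-0.684
apply F[4]=-0.440 → step 5: x=0.033, v=0.295, θ=0.044, ω=-0.586
apply F[5]=-0.440 → step 6: x=0.039, v=0.272, θ=0.034, ω=-0.501
apply F[6]=-0.430 → step 7: x=0.044, v=0.251, θ=0.024, ω=-0.428
apply F[7]=-0.422 → step 8: x=0.049, v=0.232, θ=0.016, ω=-0.364
apply F[8]=-0.415 → step 9: x=0.053, v=0.215, θ=0.010, ω=-0.309
apply F[9]=-0.408 → step 10: x=0.058, v=0.199, θ=0.004, ω=-0.261
apply F[10]=-0.400 → step 11: x=0.061, v=0.184, θ=-0.001, ω=-0.220
apply F[11]=-0.391 → step 12: x=0.065, v=0.171, θ=-0.005, ω=-0.184
apply F[12]=-0.383 → step 13: x=0.068, v=0.158, θ=-0.008, ω=-0.153
apply F[13]=-0.374 → step 14: x=0.071, v=0.147, θ=-0.011, ω=-0.127
apply F[14]=-0.364 → step 15: x=0.074, v=0.136, θ=-0.013, ω=-0.104
apply F[15]=-0.356 → step 16: x=0.077, v=0.126, θ=-0.015, ω=-0.084
apply F[16]=-0.347 → step 17: x=0.079, v=0.117, θ=-0.017, ω=-0.067
apply F[17]=-0.337 → step 18: x=0.081, v=0.108, θ=-0.018, ω=-0.052
apply F[18]=-0.327 → step 19: x=0.084, v=0.100, θ=-0.019, ω=-0.040
apply F[19]=-0.318 → step 20: x=0.085, v=0.092, θ=-0.020, ω=-0.029
apply F[20]=-0.309 → step 21: x=0.087, v=0.085, θ=-0.020, ω=-0.020
apply F[21]=-0.299 → step 22: x=0.089, v=0.078, θ=-0.020, ω=-0.012
apply F[22]=-0.290 → step 23: x=0.090, v=0.072, θ=-0.020, ω=-0.005
apply F[23]=-0.281 → step 24: x=0.092, v=0.066, θ=-0.021, ω=0.001
apply F[24]=-0.272 → step 25: x=0.093, v=0.060, θ=-0.020, ω=0.005
apply F[25]=-0.263 → step 26: x=0.094, v=0.055, θ=-0.020, ω=0.009
apply F[26]=-0.254 → step 27: x=0.095, v=0.050, θ=-0.020, ω=0.013
apply F[27]=-0.246 → step 28: x=0.096, v=0.045, θ=-0.020, ω=0.016
apply F[28]=-0.238 → step 29: x=0.097, v=0.040, θ=-0.019, ω=0.018
apply F[29]=-0.229 → step 30: x=0.098, v=0.035, θ=-0.019, ω=0.020
apply F[30]=-0.221 → step 31: x=0.098, v=0.031, θ=-0.019, ω=0.021
apply F[31]=-0.214 → step 32: x=0.099, v=0.027, θ=-0.018, ω=0.023
apply F[32]=-0.205 → step 33: x=0.100, v=0.023, θ=-0.018, ω=0.024
Max |angle| over trajectory = 0.123 rad; bound = 0.087 → exceeded.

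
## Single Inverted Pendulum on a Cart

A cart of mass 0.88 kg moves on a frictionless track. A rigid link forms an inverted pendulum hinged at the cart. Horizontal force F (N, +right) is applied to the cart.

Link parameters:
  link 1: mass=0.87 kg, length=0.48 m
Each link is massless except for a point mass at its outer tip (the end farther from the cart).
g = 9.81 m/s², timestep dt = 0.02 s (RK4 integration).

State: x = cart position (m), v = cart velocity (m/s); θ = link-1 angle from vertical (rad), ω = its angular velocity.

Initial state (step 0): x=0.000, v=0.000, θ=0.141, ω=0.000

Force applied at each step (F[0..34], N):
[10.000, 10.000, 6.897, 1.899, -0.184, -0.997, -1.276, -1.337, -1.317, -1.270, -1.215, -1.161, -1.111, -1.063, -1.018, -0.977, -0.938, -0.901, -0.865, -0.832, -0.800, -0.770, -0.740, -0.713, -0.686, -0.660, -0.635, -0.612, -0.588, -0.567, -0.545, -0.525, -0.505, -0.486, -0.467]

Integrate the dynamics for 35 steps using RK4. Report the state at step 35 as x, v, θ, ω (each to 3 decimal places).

Answer: x=0.156, v=0.026, θ=-0.026, ω=0.035

Derivation:
apply F[0]=+10.000 → step 1: x=0.002, v=0.197, θ=0.138, ω=-0.349
apply F[1]=+10.000 → step 2: x=0.008, v=0.395, θ=0.127, ω=-0.705
apply F[2]=+6.897 → step 3: x=0.017, v=0.528, θ=0.111, ω=-0.931
apply F[3]=+1.899 → step 4: x=0.028, v=0.552, θ=0.092, ω=-0.940
apply F[4]=-0.184 → step 5: x=0.039, v=0.533, θ=0.074, ω=-0.866
apply F[5]=-0.997 → step 6: x=0.049, v=0.498, θ=0.058, ω=-0.767
apply F[6]=-1.276 → step 7: x=0.059, v=0.460, θ=0.043, ω=-0.666
apply F[7]=-1.337 → step 8: x=0.067, v=0.423, θ=0.031, ω=-0.573
apply F[8]=-1.317 → step 9: x=0.076, v=0.388, θ=0.020, ω=-0.491
apply F[9]=-1.270 → step 10: x=0.083, v=0.356, θ=0.011, ω=-0.418
apply F[10]=-1.215 → step 11: x=0.090, v=0.327, θ=0.004, ω=-0.354
apply F[11]=-1.161 → step 12: x=0.096, v=0.300, θ=-0.003, ω=-0.299
apply F[12]=-1.111 → step 13: x=0.102, v=0.276, θ=-0.009, ω=-0.252
apply F[13]=-1.063 → step 14: x=0.107, v=0.254, θ=-0.013, ω=-0.210
apply F[14]=-1.018 → step 15: x=0.112, v=0.234, θ=-0.017, ω=-0.174
apply F[15]=-0.977 → step 16: x=0.117, v=0.215, θ=-0.020, ω=-0.143
apply F[16]=-0.938 → step 17: x=0.121, v=0.198, θ=-0.023, ω=-0.116
apply F[17]=-0.901 → step 18: x=0.124, v=0.182, θ=-0.025, ω=-0.093
apply F[18]=-0.865 → step 19: x=0.128, v=0.168, θ=-0.026, ω=-0.073
apply F[19]=-0.832 → step 20: x=0.131, v=0.154, θ=-0.028, ω=-0.055
apply F[20]=-0.800 → step 21: x=0.134, v=0.141, θ=-0.029, ω=-0.040
apply F[21]=-0.770 → step 22: x=0.137, v=0.130, θ=-0.029, ω=-0.028
apply F[22]=-0.740 → step 23: x=0.139, v=0.119, θ=-0.030, ω=-0.017
apply F[23]=-0.713 → step 24: x=0.142, v=0.108, θ=-0.030, ω=-0.007
apply F[24]=-0.686 → step 25: x=0.144, v=0.098, θ=-0.030, ω=0.001
apply F[25]=-0.660 → step 26: x=0.146, v=0.089, θ=-0.030, ω=0.008
apply F[26]=-0.635 → step 27: x=0.147, v=0.081, θ=-0.030, ω=0.013
apply F[27]=-0.612 → step 28: x=0.149, v=0.072, θ=-0.030, ω=0.018
apply F[28]=-0.588 → step 29: x=0.150, v=0.065, θ=-0.029, ω=0.022
apply F[29]=-0.567 → step 30: x=0.151, v=0.058, θ=-0.029, ω=0.025
apply F[30]=-0.545 → step 31: x=0.152, v=0.051, θ=-0.028, ω=0.028
apply F[31]=-0.525 → step 32: x=0.153, v=0.044, θ=-0.028, ω=0.030
apply F[32]=-0.505 → step 33: x=0.154, v=0.038, θ=-0.027, ω=0.032
apply F[33]=-0.486 → step 34: x=0.155, v=0.032, θ=-0.026, ω=0.034
apply F[34]=-0.467 → step 35: x=0.156, v=0.026, θ=-0.026, ω=0.035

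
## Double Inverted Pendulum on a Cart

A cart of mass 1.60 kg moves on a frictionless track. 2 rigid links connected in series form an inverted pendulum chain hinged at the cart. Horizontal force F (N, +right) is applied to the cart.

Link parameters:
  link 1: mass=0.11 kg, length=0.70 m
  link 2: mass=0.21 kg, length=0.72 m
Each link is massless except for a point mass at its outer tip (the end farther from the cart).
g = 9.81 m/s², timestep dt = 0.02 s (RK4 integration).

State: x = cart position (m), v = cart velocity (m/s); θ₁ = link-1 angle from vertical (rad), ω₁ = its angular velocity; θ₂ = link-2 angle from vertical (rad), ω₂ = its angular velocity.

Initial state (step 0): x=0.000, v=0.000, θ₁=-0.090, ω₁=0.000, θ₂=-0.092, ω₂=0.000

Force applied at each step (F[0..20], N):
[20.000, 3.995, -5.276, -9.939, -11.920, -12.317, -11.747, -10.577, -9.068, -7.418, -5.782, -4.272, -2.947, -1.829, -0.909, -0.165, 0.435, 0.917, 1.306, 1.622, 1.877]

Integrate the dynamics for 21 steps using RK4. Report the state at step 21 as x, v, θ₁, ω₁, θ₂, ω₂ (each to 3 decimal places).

Answer: x=-0.187, v=-0.732, θ₁=-0.002, ω₁=0.371, θ₂=-0.015, ω₂=0.273

Derivation:
apply F[0]=+20.000 → step 1: x=0.003, v=0.253, θ₁=-0.094, ω₁=-0.385, θ₂=-0.092, ω₂=-0.001
apply F[1]=+3.995 → step 2: x=0.008, v=0.307, θ₁=-0.103, ω₁=-0.492, θ₂=-0.092, ω₂=0.004
apply F[2]=-5.276 → step 3: x=0.014, v=0.245, θ₁=-0.112, ω₁=-0.443, θ₂=-0.092, ω₂=0.016
apply F[3]=-9.939 → step 4: x=0.017, v=0.126, θ₁=-0.120, ω₁=-0.319, θ₂=-0.091, ω₂=0.037
apply F[4]=-11.920 → step 5: x=0.018, v=-0.018, θ₁=-0.124, ω₁=-0.168, θ₂=-0.090, ω₂=0.064
apply F[5]=-12.317 → step 6: x=0.017, v=-0.167, θ₁=-0.126, ω₁=-0.013, θ₂=-0.089, ω₂=0.095
apply F[6]=-11.747 → step 7: x=0.012, v=-0.308, θ₁=-0.125, ω₁=0.130, θ₂=-0.086, ω₂=0.127
apply F[7]=-10.577 → step 8: x=0.004, v=-0.436, θ₁=-0.121, ω₁=0.254, θ₂=-0.084, ω₂=0.159
apply F[8]=-9.068 → step 9: x=-0.005, v=-0.544, θ₁=-0.115, ω₁=0.355, θ₂=-0.080, ω₂=0.190
apply F[9]=-7.418 → step 10: x=-0.017, v=-0.632, θ₁=-0.107, ω₁=0.431, θ₂=-0.076, ω₂=0.217
apply F[10]=-5.782 → step 11: x=-0.031, v=-0.700, θ₁=-0.098, ω₁=0.483, θ₂=-0.071, ω₂=0.240
apply F[11]=-4.272 → step 12: x=-0.045, v=-0.750, θ₁=-0.088, ω₁=0.515, θ₂=-0.066, ω₂=0.259
apply F[12]=-2.947 → step 13: x=-0.060, v=-0.784, θ₁=-0.078, ω₁=0.529, θ₂=-0.061, ω₂=0.274
apply F[13]=-1.829 → step 14: x=-0.076, v=-0.804, θ₁=-0.067, ω₁=0.530, θ₂=-0.056, ω₂=0.285
apply F[14]=-0.909 → step 15: x=-0.092, v=-0.813, θ₁=-0.057, ω₁=0.521, θ₂=-0.050, ω₂=0.292
apply F[15]=-0.165 → step 16: x=-0.109, v=-0.813, θ₁=-0.046, ω₁=0.504, θ₂=-0.044, ω₂=0.296
apply F[16]=+0.435 → step 17: x=-0.125, v=-0.806, θ₁=-0.037, ω₁=0.482, θ₂=-0.038, ω₂=0.296
apply F[17]=+0.917 → step 18: x=-0.141, v=-0.793, θ₁=-0.027, ω₁=0.457, θ₂=-0.032, ω₂=0.294
apply F[18]=+1.306 → step 19: x=-0.157, v=-0.776, θ₁=-0.018, ω₁=0.429, θ₂=-0.026, ω₂=0.289
apply F[19]=+1.622 → step 20: x=-0.172, v=-0.755, θ₁=-0.010, ω₁=0.400, θ₂=-0.020, ω₂=0.282
apply F[20]=+1.877 → step 21: x=-0.187, v=-0.732, θ₁=-0.002, ω₁=0.371, θ₂=-0.015, ω₂=0.273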